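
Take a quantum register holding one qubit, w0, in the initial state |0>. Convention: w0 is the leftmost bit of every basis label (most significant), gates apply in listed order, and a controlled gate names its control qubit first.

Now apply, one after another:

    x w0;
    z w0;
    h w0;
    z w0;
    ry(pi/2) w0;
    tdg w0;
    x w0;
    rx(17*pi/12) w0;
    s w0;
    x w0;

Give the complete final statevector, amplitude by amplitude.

The final amplitudes are (sqrt(6 - 3*sqrt(2))/4 + sqrt(sqrt(2) + 2)/4)*exp(3*I*pi/4) on |0>, (-sqrt(3*sqrt(2) + 6)/4 + sqrt(2 - sqrt(2))/4)*exp(3*I*pi/4) on |1>.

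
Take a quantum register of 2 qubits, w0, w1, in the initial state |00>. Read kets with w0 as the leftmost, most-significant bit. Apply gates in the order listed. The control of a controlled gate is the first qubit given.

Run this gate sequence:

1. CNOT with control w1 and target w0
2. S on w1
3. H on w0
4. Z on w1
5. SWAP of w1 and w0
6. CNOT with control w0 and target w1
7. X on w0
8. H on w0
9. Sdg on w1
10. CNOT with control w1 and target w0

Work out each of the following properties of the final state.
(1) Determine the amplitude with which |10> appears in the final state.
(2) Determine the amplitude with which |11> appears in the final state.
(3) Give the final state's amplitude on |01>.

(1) The amplitude on |10> is -1/2.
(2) |11> carries amplitude -I/2 in the final state.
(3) |01> carries amplitude I/2 in the final state.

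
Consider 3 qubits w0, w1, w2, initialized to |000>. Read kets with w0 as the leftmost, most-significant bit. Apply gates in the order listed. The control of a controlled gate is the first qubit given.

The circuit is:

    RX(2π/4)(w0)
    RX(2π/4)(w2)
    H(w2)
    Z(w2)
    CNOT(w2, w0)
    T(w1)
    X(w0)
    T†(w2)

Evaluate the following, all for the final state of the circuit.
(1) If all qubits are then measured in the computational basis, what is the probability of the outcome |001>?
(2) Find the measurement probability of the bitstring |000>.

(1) Outcome |001> occurs with probability 1/4.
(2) Outcome |000> occurs with probability 1/4.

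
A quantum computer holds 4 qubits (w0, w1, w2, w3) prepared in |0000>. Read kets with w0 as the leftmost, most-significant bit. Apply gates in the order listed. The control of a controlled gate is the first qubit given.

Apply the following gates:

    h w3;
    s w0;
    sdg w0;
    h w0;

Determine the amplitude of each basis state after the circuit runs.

The resulting statevector has amplitude 1/2 on |0000>, 1/2 on |0001>, 1/2 on |1000>, 1/2 on |1001>, and 0 on every other basis state. Key observation: the block from step 2 through step 3 cancels to the identity and can be dropped.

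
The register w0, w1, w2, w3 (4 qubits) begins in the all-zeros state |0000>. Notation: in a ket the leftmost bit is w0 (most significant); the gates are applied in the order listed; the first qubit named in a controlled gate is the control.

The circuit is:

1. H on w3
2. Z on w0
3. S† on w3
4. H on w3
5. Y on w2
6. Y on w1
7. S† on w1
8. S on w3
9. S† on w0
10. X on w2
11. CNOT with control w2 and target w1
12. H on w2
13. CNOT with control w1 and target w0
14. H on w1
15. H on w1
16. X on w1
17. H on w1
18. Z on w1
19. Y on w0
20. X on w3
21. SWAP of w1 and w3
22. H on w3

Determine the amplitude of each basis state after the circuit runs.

The resulting statevector has amplitude sqrt(2)*(-1 + I)/4 on |0001>, sqrt(2)*(-1 + I)/4 on |0011>, sqrt(2)*(1 - I)/4 on |0101>, sqrt(2)*(1 - I)/4 on |0111>, and 0 on every other basis state. Key observation: the block from step 15 through step 18 cancels to the identity and can be dropped.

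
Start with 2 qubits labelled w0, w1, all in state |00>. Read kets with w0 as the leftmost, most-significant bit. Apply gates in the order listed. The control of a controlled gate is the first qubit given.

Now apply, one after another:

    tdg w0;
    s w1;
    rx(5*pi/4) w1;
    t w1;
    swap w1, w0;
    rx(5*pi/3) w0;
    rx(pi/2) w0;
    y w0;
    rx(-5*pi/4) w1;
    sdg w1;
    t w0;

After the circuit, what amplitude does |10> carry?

The final state's coefficient on |10> equals -1/8 + sqrt(3)/8 - sqrt(6)*exp(3*I*pi/4)/8 - sqrt(2)*exp(3*I*pi/4)/8 + exp(3*I*pi/4)/8 + sqrt(3)*exp(3*I*pi/4)/8.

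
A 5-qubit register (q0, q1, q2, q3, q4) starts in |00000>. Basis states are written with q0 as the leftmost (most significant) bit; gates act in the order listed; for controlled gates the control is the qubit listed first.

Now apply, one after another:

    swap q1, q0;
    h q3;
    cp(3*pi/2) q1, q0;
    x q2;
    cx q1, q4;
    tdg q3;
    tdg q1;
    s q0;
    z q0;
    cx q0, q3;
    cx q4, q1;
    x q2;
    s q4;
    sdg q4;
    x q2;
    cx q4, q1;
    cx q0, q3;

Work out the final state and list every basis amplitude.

The final amplitudes are sqrt(2)/2 on |00100>, -sqrt(2)*exp(3*I*pi/4)/2 on |00110>, and 0 on every other basis state.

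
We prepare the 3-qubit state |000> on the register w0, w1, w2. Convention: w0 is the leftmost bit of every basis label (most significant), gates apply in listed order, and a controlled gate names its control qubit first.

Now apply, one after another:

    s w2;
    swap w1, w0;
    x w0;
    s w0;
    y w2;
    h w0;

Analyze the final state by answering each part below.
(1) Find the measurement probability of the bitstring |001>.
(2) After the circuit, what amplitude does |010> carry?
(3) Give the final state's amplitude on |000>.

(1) The probability of measuring |001> is 1/2.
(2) The amplitude on |010> is 0.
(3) The final state's coefficient on |000> equals 0.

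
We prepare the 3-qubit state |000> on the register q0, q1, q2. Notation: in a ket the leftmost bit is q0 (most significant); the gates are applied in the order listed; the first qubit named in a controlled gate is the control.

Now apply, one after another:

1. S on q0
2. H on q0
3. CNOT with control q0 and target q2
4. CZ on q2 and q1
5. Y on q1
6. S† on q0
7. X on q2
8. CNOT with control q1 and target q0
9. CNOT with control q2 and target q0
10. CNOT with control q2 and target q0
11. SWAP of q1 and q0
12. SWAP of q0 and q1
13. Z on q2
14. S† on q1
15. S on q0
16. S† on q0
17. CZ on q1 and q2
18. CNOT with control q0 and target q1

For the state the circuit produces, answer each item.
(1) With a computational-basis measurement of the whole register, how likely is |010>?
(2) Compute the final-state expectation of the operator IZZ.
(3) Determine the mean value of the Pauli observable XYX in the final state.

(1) The probability of measuring |010> is 1/2. Key observation: steps 15-16 multiply out to the identity, so the circuit reduces to the remaining gates.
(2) The expectation value of IZZ is -1.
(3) The observable XYX averages to -1.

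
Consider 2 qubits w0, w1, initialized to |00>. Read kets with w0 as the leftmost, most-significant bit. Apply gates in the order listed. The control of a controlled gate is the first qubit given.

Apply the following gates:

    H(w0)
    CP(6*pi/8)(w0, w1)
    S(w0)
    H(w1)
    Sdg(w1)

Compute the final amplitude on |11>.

|11> carries amplitude 1/2 in the final state.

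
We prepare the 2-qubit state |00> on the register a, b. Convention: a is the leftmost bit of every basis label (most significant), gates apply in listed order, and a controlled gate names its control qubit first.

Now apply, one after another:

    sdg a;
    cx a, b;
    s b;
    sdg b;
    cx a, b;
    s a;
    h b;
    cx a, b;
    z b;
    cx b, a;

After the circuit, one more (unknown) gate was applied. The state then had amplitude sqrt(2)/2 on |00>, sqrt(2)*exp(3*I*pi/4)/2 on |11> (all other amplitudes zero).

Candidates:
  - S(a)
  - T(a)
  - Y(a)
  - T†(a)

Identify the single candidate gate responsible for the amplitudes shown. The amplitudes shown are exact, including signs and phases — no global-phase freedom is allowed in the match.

It was T†(a) that produced the state shown. Key observation: steps 1-6 multiply out to the identity, so the circuit reduces to the remaining gates.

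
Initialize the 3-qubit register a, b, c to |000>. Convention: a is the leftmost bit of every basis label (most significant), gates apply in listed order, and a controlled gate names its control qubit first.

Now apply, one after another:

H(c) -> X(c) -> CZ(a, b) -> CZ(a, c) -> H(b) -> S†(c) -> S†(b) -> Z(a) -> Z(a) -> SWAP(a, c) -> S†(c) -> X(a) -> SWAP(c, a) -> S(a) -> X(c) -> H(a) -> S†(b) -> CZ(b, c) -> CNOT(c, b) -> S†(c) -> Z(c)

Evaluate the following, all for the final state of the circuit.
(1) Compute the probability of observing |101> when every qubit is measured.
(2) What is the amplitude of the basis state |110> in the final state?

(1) The probability of measuring |101> is 1/8.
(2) The final state's coefficient on |110> equals -sqrt(2)/4.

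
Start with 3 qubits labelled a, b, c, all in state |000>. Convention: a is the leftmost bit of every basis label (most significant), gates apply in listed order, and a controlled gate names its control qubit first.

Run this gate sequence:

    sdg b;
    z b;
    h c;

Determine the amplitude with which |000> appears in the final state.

The final state's coefficient on |000> equals sqrt(2)/2.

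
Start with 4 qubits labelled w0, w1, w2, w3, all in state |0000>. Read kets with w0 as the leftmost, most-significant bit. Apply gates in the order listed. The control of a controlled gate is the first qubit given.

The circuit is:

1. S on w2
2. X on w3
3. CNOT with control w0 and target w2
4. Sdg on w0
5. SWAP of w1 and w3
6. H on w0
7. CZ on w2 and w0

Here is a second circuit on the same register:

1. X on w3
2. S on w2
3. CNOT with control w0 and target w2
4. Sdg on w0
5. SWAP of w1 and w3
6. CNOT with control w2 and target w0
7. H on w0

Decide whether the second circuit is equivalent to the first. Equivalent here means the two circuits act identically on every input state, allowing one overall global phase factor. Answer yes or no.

Yes: on every input state the two circuits agree up to one overall phase factor.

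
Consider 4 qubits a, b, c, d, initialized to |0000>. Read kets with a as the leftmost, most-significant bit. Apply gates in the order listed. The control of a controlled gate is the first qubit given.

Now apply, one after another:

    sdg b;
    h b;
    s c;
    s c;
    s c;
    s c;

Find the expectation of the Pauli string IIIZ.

The expectation value of IIIZ is 1. Key observation: gates 3-6 undo each other exactly, leaving only the rest of the circuit to track.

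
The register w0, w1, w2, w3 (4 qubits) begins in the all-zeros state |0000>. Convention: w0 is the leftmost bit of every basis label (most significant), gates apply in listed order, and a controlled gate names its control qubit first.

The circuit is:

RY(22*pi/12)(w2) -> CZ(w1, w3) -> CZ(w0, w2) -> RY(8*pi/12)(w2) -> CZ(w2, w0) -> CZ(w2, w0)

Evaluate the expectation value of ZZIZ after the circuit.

The observable ZZIZ averages to 1. Key observation: gates 5-6 undo each other exactly, leaving only the rest of the circuit to track.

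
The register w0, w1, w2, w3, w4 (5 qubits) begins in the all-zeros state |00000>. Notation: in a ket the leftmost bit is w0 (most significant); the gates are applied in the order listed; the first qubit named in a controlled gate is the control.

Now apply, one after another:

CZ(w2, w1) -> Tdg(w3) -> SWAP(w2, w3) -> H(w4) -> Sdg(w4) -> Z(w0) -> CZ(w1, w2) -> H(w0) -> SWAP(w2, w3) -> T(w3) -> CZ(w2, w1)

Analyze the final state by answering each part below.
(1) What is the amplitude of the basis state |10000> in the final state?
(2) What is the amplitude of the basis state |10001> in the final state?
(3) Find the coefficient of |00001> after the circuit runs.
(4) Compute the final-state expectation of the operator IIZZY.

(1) The amplitude on |10000> is 1/2.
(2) The amplitude on |10001> is -I/2.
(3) The final state's coefficient on |00001> equals -I/2.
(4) In the final state, IIZZY has expectation -1.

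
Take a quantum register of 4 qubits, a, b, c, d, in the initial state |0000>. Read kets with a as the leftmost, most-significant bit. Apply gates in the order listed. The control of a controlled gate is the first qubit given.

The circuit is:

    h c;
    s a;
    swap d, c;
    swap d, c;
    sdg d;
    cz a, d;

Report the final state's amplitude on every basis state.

The final amplitudes are sqrt(2)/2 on |0000>, sqrt(2)/2 on |0010>, and 0 on every other basis state. Key observation: the block from step 3 through step 4 cancels to the identity and can be dropped.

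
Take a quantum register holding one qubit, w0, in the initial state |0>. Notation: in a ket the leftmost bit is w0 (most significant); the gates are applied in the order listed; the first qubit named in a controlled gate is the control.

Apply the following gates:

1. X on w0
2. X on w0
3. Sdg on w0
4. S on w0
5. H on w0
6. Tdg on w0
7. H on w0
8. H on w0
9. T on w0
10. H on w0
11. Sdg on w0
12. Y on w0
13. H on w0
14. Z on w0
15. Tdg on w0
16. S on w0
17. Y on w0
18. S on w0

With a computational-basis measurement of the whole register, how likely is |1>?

A full measurement returns |1> with probability 1/2. Key observation: gates 4-11 undo each other exactly, leaving only the rest of the circuit to track.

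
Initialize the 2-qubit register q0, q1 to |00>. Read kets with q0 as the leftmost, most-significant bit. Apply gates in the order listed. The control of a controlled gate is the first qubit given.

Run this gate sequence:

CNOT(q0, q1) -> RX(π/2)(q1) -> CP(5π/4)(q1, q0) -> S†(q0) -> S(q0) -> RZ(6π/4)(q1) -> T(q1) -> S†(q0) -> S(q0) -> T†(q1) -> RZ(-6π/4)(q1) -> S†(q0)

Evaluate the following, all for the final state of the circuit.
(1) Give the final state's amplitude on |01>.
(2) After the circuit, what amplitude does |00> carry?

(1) |01> carries amplitude -sqrt(2)*I/2 in the final state. Key observation: steps 5-12 multiply out to the identity, so the circuit reduces to the remaining gates.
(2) The amplitude on |00> is sqrt(2)/2.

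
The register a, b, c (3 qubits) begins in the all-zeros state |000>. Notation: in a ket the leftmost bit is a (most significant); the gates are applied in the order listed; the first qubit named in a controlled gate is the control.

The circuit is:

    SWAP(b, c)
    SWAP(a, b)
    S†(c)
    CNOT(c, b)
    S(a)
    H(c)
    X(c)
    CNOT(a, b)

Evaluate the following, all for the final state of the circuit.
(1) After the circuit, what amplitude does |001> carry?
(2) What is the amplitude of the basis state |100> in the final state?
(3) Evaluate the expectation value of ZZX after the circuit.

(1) The amplitude on |001> is sqrt(2)/2.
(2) The amplitude on |100> is 0.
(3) The observable ZZX averages to 1.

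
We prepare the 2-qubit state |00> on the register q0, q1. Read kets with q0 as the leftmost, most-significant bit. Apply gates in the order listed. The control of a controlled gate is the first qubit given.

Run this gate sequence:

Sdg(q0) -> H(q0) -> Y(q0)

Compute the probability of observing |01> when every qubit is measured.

The probability of measuring |01> is 0.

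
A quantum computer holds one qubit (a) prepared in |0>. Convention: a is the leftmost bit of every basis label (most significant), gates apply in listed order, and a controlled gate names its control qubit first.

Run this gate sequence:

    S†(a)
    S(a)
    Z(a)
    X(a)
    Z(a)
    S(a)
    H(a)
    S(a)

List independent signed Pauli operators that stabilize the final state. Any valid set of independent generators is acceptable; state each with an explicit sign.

The final state is stabilized by the group generated by -Y; other independent generating sets are equally valid.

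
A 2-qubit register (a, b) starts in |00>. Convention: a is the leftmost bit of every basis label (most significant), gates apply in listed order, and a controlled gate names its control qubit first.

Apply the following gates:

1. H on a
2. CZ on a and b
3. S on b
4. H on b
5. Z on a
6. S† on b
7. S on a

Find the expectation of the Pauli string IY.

The expectation value of IY is -1.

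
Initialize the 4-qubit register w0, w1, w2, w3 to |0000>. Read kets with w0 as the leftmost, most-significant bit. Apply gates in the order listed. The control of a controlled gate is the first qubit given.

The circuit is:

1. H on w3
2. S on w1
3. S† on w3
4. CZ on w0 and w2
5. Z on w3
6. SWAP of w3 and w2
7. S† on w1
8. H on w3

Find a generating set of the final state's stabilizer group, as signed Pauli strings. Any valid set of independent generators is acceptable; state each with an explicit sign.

One valid set of independent stabilizer generators is +IIYI, +IIIX, +ZIII, +IZII (any independent generating set of the same group is equally correct).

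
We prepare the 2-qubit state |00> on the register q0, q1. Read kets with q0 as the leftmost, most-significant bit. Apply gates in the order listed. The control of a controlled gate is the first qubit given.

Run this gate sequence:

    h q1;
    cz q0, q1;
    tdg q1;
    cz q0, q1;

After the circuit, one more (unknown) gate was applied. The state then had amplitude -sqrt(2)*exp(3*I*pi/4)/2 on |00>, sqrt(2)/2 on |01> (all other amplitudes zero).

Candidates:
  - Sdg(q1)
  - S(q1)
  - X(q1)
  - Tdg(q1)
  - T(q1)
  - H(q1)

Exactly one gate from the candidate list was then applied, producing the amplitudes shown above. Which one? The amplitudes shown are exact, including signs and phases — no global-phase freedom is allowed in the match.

The applied gate was X(q1).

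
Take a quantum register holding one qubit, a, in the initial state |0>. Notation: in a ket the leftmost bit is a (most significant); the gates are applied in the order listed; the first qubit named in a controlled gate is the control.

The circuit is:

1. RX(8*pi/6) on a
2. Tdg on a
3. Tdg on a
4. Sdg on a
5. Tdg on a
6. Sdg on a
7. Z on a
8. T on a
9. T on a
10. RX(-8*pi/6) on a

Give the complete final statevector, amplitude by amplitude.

After the circuit, the state carries amplitude 1/4 - 3*exp(3*I*pi/4)/4 on |0>, sqrt(3)*(-I + exp(I*pi/4))/4 on |1>.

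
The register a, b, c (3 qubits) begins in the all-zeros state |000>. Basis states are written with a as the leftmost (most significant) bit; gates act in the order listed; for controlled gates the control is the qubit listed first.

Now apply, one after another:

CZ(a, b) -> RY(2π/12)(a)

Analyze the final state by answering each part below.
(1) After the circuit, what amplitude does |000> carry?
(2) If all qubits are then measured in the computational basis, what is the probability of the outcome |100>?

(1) The amplitude on |000> is sqrt(2)/4 + sqrt(6)/4.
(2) The probability of measuring |100> is 1/2 - sqrt(3)/4.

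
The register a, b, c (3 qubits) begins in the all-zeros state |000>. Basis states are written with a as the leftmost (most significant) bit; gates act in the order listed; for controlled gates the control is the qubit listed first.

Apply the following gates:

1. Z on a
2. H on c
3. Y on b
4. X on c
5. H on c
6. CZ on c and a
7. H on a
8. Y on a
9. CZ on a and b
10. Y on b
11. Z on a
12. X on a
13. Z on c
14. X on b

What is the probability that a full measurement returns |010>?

A full measurement returns |010> with probability 1/2.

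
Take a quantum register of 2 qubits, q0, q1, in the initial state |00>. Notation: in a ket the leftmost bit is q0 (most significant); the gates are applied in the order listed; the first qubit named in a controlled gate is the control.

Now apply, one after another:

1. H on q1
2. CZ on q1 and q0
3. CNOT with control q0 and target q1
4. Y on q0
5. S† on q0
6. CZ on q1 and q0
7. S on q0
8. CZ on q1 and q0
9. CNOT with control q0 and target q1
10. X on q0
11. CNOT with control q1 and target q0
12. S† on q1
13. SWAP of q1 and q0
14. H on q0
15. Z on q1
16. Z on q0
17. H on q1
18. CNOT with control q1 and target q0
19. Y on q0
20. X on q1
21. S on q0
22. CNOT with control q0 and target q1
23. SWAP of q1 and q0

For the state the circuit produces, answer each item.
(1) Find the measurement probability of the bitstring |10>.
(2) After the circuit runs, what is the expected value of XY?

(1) A full measurement returns |10> with probability 1/4.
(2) In the final state, XY has expectation 0.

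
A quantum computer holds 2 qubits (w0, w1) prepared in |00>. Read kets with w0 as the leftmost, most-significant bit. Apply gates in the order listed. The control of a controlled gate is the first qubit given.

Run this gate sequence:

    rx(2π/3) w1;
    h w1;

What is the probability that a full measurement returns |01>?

Outcome |01> occurs with probability 1/2.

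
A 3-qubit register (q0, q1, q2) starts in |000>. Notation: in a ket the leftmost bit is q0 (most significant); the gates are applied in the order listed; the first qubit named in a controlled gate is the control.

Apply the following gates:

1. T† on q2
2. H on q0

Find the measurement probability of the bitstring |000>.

The probability of measuring |000> is 1/2.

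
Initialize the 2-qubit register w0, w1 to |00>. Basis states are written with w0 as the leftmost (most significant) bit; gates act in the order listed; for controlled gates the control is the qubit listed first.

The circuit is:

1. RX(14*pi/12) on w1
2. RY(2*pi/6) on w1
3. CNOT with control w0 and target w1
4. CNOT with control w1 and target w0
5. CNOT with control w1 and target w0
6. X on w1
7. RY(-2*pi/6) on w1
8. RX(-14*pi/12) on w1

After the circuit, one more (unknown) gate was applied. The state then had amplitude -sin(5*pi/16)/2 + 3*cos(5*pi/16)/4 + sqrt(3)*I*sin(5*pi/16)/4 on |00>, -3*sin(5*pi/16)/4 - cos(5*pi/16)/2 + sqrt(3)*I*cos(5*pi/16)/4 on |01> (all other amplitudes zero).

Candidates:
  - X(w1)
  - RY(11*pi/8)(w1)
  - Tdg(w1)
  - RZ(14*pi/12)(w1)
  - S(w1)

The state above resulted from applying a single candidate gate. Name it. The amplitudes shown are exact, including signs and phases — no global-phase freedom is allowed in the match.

It was RY(11*pi/8)(w1) that produced the state shown.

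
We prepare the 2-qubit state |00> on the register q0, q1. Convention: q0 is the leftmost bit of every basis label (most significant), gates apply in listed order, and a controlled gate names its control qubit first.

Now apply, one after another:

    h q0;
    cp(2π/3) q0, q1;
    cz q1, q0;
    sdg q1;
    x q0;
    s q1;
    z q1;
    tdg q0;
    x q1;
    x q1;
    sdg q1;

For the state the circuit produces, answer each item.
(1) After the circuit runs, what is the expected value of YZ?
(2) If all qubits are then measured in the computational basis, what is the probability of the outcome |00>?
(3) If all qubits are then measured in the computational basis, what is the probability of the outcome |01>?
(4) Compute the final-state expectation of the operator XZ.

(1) The observable YZ averages to -sqrt(2)/2. Key observation: the block from step 9 through step 10 cancels to the identity and can be dropped.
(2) Outcome |00> occurs with probability 1/2.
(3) Outcome |01> occurs with probability 0.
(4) The expectation value of XZ is sqrt(2)/2.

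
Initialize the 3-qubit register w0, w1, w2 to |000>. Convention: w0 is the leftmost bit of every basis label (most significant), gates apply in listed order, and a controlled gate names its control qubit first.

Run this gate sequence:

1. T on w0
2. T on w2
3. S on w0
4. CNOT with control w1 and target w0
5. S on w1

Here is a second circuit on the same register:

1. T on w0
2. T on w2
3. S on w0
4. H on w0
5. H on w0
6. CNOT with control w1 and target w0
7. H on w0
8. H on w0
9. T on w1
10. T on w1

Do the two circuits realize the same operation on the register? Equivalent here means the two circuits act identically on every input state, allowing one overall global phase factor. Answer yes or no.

Yes: on every input state the two circuits agree up to one overall phase factor.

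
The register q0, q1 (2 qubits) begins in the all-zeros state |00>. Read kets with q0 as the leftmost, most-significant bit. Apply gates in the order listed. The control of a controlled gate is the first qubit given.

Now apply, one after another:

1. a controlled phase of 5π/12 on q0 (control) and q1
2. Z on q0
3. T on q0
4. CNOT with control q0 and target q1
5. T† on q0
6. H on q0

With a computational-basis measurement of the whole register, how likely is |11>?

The probability of measuring |11> is 0.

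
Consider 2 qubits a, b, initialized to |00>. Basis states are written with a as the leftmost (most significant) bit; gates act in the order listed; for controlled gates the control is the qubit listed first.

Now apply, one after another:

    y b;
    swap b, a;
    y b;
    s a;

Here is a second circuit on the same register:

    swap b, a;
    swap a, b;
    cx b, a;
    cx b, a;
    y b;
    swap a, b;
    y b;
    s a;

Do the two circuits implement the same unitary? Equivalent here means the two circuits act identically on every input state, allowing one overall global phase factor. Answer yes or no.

Yes — the two circuits implement the same unitary up to a global phase.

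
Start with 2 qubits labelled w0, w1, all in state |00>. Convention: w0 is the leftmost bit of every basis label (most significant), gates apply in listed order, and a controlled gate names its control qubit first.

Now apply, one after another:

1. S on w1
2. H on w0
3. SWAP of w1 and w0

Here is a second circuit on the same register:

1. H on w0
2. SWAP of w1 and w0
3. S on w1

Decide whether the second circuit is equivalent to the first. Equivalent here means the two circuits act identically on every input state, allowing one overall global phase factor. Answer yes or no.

No, they are not equivalent — no single phase factor reconciles the two unitaries.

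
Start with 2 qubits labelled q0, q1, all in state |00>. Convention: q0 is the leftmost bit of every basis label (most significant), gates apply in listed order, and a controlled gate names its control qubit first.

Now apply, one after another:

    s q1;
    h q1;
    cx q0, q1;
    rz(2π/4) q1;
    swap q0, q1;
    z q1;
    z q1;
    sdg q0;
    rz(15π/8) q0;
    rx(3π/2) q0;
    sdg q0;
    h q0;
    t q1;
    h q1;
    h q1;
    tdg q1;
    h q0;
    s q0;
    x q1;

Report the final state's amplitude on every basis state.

The final amplitudes are 0 on |00>, (1 - exp(5*I*pi/8))*exp(3*I*pi/16)/2 on |01>, 0 on |10>, (-I + exp(I*pi/8))*exp(3*I*pi/16)/2 on |11>. Key observation: the block from step 11 through step 18 cancels to the identity and can be dropped.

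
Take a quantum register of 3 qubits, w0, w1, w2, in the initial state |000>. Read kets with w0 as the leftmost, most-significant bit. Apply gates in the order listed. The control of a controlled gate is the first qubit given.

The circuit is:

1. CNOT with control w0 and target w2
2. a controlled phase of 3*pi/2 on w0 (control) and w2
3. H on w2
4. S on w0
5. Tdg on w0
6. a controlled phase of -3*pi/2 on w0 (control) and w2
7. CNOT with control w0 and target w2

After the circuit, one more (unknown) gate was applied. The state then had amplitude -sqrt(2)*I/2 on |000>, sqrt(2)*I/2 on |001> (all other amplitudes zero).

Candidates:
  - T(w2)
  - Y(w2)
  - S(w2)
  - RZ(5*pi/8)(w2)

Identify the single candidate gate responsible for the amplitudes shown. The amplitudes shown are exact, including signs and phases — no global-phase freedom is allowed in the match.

The applied gate was Y(w2).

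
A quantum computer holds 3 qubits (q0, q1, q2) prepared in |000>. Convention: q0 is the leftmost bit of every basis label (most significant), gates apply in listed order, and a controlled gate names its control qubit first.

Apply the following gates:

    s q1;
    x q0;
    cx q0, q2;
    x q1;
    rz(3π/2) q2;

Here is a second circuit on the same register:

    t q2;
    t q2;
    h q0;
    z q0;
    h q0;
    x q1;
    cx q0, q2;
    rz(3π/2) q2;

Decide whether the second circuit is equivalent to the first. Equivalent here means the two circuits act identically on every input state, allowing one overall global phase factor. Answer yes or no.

No — the two circuits implement different unitaries, even allowing a global phase.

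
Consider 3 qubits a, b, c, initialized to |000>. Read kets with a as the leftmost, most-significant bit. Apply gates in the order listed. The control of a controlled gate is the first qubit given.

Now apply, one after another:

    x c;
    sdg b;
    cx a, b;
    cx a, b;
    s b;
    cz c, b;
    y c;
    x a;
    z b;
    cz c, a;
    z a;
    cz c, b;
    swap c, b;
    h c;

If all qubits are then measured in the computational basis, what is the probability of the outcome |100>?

The probability of measuring |100> is 1/2. Key observation: gates 2-5 undo each other exactly, leaving only the rest of the circuit to track.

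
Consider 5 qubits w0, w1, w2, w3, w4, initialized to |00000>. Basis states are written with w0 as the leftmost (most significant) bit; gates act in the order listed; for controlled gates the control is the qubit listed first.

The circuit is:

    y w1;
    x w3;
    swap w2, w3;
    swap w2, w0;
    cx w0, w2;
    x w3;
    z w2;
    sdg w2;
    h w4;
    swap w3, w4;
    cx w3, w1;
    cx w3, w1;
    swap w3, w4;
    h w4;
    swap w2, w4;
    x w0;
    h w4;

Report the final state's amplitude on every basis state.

The resulting statevector has amplitude -sqrt(2)/2 on |01010>, sqrt(2)/2 on |01011>, and 0 on every other basis state. Key observation: steps 9-14 multiply out to the identity, so the circuit reduces to the remaining gates.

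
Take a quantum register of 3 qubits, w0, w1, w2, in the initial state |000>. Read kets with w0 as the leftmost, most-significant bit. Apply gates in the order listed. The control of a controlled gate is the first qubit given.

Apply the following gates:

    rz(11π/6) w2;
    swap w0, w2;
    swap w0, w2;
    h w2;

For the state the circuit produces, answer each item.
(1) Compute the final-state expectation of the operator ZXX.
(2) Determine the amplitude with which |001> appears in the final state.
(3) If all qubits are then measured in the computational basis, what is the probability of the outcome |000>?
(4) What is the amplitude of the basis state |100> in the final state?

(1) The expectation value of ZXX is 0. Key observation: gates 2-3 undo each other exactly, leaving only the rest of the circuit to track.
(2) The amplitude on |001> is -sqrt(2)*exp(I*pi/12)/2.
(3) The probability of measuring |000> is 1/2.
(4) |100> carries amplitude 0 in the final state.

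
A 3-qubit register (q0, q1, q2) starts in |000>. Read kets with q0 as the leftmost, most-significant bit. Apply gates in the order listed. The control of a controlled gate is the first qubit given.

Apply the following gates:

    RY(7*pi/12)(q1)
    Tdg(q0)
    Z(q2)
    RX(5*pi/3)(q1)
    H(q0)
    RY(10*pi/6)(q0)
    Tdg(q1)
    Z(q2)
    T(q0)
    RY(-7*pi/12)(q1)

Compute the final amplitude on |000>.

The final state's coefficient on |000> equals (-3*sqrt(2) - sqrt(6) - sqrt(3) - (-sqrt(3) + sqrt(6) + 3*sqrt(2) + sqrt(3)*I + 2*I)*exp(I*pi/4) - 2*I - sqrt(3)*I)*exp(3*I*pi/4)/16.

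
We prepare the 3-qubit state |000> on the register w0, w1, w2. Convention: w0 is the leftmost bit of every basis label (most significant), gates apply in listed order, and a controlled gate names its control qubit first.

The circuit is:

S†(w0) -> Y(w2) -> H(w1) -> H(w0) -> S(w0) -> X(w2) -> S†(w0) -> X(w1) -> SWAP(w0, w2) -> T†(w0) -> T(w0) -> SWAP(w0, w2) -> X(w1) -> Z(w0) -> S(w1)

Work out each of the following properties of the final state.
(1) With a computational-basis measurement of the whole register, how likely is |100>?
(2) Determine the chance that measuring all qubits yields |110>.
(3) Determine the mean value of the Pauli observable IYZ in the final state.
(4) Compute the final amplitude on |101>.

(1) The probability of measuring |100> is 1/4.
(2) Outcome |110> occurs with probability 1/4.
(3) The observable IYZ averages to 1.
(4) The amplitude on |101> is 0.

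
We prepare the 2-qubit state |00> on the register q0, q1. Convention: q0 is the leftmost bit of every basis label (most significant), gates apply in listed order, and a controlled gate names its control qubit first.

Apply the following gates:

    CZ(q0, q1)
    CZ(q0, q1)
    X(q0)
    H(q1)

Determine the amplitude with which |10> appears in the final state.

|10> carries amplitude sqrt(2)/2 in the final state.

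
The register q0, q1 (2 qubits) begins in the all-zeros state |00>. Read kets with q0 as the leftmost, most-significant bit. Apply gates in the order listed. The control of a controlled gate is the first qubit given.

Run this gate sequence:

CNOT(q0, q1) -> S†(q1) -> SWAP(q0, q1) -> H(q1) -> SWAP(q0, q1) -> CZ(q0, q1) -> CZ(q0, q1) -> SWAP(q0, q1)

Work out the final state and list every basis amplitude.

After the circuit, the state carries amplitude sqrt(2)/2 on |00>, sqrt(2)/2 on |01>, 0 on |10>, 0 on |11>. Key observation: the block from step 5 through step 8 cancels to the identity and can be dropped.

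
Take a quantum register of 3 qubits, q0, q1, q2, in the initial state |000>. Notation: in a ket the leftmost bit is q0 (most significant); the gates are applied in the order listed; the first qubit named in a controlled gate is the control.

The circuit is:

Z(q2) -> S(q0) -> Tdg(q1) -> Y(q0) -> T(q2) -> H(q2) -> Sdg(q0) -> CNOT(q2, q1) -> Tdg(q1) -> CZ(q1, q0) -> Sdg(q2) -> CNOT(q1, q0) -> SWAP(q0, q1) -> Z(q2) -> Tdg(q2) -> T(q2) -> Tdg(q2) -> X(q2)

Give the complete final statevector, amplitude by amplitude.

After the circuit, the state carries amplitude sqrt(2)/2 on |011>, -sqrt(2)/2 on |100>, and 0 on every other basis state.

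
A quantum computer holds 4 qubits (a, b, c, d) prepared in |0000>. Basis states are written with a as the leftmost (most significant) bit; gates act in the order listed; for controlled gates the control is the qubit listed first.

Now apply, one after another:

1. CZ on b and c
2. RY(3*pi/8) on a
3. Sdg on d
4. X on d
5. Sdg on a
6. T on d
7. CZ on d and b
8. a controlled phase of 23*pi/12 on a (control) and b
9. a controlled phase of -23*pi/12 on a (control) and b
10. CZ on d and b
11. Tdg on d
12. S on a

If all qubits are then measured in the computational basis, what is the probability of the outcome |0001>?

The probability of measuring |0001> is cos(3*pi/16)**2. Key observation: gates 5-12 undo each other exactly, leaving only the rest of the circuit to track.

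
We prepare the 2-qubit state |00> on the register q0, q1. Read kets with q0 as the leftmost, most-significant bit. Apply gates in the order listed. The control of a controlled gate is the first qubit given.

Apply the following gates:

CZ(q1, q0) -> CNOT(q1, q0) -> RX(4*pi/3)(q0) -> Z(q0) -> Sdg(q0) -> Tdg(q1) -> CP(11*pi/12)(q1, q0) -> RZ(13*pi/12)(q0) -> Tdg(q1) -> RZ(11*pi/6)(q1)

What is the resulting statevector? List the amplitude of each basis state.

The resulting statevector has amplitude -exp(13*I*pi/24)/2 on |00>, 0 on |01>, -sqrt(3)*exp(5*I*pi/8)/2 on |10>, 0 on |11>.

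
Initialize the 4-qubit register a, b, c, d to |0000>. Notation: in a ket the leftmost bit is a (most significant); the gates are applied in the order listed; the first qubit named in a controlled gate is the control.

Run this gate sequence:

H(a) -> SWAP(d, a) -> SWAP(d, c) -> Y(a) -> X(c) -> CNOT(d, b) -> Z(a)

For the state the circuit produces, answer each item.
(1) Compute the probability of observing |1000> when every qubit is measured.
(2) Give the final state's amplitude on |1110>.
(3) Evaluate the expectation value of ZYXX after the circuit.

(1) A full measurement returns |1000> with probability 1/2.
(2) The final state's coefficient on |1110> equals 0.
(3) In the final state, ZYXX has expectation 0.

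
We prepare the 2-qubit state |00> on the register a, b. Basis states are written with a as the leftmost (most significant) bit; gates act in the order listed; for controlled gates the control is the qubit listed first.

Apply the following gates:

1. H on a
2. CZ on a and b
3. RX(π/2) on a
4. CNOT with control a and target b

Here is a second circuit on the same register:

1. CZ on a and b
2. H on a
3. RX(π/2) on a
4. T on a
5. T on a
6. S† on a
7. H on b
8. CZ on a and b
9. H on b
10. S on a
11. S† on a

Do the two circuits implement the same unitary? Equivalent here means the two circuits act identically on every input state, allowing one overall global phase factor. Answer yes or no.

No: there is an input state on which the two circuits produce genuinely different outputs (not merely differing by a phase).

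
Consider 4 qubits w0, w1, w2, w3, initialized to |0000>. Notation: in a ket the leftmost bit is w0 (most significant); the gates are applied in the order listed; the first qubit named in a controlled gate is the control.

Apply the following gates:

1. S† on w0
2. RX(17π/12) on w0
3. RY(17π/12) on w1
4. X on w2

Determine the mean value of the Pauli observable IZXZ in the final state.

The observable IZXZ averages to 0.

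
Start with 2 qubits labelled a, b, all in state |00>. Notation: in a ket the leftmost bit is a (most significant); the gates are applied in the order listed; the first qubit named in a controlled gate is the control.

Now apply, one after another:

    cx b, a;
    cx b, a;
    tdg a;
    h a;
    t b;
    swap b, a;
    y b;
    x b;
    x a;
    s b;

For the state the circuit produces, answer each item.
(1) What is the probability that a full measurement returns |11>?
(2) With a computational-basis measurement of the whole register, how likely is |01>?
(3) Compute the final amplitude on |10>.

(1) Outcome |11> occurs with probability 1/2.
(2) A full measurement returns |01> with probability 0.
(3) The amplitude on |10> is sqrt(2)*I/2.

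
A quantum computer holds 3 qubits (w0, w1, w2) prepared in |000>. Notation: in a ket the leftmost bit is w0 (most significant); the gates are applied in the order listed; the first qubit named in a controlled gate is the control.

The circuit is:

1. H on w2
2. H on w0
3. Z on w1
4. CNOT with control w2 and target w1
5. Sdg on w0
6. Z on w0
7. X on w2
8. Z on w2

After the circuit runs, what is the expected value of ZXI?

The expectation value of ZXI is 0.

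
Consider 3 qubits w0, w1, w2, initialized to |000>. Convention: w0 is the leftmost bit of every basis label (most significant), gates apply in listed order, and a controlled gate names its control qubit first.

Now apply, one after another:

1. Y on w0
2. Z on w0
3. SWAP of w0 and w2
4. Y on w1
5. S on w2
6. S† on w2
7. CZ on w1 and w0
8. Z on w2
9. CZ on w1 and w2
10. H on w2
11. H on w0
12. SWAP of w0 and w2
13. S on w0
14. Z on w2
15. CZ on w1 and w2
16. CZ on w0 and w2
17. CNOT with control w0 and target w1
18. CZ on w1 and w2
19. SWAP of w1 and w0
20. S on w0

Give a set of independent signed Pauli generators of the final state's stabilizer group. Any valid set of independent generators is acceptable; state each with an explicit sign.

The stabilizer group can be generated by -XXI, -IIX, -ZZI, among other valid generating sets.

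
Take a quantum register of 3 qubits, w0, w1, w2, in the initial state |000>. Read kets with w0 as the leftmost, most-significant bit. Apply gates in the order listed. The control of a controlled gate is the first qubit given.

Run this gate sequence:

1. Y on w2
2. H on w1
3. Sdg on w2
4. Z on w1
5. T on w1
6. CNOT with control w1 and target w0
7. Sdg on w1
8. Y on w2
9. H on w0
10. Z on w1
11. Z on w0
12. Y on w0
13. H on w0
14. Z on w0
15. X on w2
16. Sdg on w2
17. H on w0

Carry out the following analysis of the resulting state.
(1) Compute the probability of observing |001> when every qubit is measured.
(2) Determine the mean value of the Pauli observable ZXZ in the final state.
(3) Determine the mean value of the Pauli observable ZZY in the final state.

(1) The probability of measuring |001> is 1/4.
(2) In the final state, ZXZ has expectation -sqrt(2)/2.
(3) In the final state, ZZY has expectation 0.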